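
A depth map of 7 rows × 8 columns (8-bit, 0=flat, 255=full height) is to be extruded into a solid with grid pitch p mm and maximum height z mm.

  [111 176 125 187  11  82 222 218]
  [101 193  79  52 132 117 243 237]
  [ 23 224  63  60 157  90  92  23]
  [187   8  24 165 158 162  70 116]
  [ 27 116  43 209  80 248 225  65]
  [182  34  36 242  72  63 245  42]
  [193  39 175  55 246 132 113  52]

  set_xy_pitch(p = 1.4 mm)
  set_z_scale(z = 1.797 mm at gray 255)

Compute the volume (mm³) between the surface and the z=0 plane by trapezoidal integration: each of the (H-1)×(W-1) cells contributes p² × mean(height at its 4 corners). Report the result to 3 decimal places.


height_mm = gray/255 × 1.797; cell vol = 1.4² × mean(4 corners)
unit = 1.4² × 1.797 / (4×255) = 0.00345306 mm³ per gray-sum
row 0: Σ corner-gray over 7 cells = 3905  → 13.4842
row 1: Σ corner-gray over 7 cells = 3388  → 11.6990
row 2: Σ corner-gray over 7 cells = 2895  → 9.9966
row 3: Σ corner-gray over 7 cells = 3411  → 11.7784
row 4: Σ corner-gray over 7 cells = 3542  → 12.2307
row 5: Σ corner-gray over 7 cells = 3373  → 11.6472
Σ rows: total corner-gray = 20514  → 70.8360 mm³

70.836


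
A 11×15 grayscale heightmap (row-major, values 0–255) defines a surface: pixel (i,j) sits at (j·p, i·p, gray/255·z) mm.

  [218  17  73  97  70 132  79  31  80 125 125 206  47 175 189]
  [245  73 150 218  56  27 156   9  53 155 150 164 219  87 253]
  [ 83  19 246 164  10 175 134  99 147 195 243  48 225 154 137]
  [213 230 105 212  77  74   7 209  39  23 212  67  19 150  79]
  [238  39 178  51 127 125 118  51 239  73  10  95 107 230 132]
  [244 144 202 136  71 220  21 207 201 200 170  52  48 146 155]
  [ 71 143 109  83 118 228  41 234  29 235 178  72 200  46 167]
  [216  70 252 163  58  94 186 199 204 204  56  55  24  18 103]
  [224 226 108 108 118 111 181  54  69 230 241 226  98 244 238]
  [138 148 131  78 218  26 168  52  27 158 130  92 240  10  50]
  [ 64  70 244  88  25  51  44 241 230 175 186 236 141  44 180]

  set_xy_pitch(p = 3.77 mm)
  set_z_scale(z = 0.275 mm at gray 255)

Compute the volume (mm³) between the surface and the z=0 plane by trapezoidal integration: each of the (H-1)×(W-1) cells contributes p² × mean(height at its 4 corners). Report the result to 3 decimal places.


height_mm = gray/255 × 0.275; cell vol = 3.77² × mean(4 corners)
unit = 3.77² × 0.275 / (4×255) = 0.00383191 mm³ per gray-sum
row 0: Σ corner-gray over 14 cells = 6453  → 24.7273
row 1: Σ corner-gray over 14 cells = 7470  → 28.6244
row 2: Σ corner-gray over 14 cells = 7078  → 27.1223
row 3: Σ corner-gray over 14 cells = 6396  → 24.5089
row 4: Σ corner-gray over 14 cells = 7291  → 27.9385
row 5: Σ corner-gray over 14 cells = 7705  → 29.5249
row 6: Σ corner-gray over 14 cells = 7155  → 27.4173
row 7: Σ corner-gray over 14 cells = 7975  → 30.5595
row 8: Σ corner-gray over 14 cells = 7634  → 29.2528
row 9: Σ corner-gray over 14 cells = 6938  → 26.5858
Σ rows: total corner-gray = 72095  → 276.2615 mm³

276.262


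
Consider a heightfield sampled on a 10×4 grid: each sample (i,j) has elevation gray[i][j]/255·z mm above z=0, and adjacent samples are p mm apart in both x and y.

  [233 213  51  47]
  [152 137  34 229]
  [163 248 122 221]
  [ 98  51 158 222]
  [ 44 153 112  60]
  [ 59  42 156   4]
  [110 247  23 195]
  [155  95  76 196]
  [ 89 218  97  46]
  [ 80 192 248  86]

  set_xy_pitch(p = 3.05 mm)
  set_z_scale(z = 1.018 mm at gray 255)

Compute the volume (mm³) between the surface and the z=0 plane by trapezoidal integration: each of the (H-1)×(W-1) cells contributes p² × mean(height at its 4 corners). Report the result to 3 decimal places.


128.271

height_mm = gray/255 × 1.018; cell vol = 3.05² × mean(4 corners)
unit = 3.05² × 1.018 / (4×255) = 0.00928426 mm³ per gray-sum
row 0: Σ corner-gray over 3 cells = 1531  → 14.2142
row 1: Σ corner-gray over 3 cells = 1847  → 17.1480
row 2: Σ corner-gray over 3 cells = 1862  → 17.2873
row 3: Σ corner-gray over 3 cells = 1372  → 12.7380
row 4: Σ corner-gray over 3 cells = 1093  → 10.1477
row 5: Σ corner-gray over 3 cells = 1304  → 12.1067
row 6: Σ corner-gray over 3 cells = 1538  → 14.2792
row 7: Σ corner-gray over 3 cells = 1458  → 13.5365
row 8: Σ corner-gray over 3 cells = 1811  → 16.8138
Σ rows: total corner-gray = 13816  → 128.2713 mm³


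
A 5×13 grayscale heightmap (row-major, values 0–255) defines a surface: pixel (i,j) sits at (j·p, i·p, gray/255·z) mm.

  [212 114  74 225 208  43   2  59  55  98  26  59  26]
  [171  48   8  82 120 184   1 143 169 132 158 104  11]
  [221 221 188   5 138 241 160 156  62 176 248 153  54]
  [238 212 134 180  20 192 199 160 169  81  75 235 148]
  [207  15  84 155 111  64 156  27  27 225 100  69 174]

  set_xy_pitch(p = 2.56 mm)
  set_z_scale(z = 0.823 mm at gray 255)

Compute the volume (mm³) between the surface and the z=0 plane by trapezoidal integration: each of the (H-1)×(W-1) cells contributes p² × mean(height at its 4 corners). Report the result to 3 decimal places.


129.621

height_mm = gray/255 × 0.823; cell vol = 2.56² × mean(4 corners)
unit = 2.56² × 0.823 / (4×255) = 0.00528786 mm³ per gray-sum
row 0: Σ corner-gray over 12 cells = 4644  → 24.5568
row 1: Σ corner-gray over 12 cells = 6251  → 33.0544
row 2: Σ corner-gray over 12 cells = 7471  → 39.5056
row 3: Σ corner-gray over 12 cells = 6147  → 32.5044
Σ rows: total corner-gray = 24513  → 129.6212 mm³


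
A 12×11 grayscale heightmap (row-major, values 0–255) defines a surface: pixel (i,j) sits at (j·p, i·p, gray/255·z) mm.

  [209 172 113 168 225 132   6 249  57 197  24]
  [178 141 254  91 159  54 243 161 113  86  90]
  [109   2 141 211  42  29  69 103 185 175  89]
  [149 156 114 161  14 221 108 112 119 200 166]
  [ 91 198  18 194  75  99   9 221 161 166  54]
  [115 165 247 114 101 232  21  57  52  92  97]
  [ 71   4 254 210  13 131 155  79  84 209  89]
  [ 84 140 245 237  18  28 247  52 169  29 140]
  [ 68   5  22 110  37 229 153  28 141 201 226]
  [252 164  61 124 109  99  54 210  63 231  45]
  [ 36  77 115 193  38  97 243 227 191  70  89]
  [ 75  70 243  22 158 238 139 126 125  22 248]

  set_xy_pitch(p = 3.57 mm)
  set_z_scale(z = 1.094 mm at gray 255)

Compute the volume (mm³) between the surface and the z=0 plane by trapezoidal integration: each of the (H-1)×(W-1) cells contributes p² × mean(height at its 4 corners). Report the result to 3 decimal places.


752.972

height_mm = gray/255 × 1.094; cell vol = 3.57² × mean(4 corners)
unit = 3.57² × 1.094 / (4×255) = 0.0136695 mm³ per gray-sum
row 0: Σ corner-gray over 10 cells = 5743  → 78.5041
row 1: Σ corner-gray over 10 cells = 4984  → 68.1289
row 2: Σ corner-gray over 10 cells = 4837  → 66.1195
row 3: Σ corner-gray over 10 cells = 5152  → 70.4254
row 4: Σ corner-gray over 10 cells = 4801  → 65.6274
row 5: Σ corner-gray over 10 cells = 4812  → 65.7778
row 6: Σ corner-gray over 10 cells = 4992  → 68.2383
row 7: Σ corner-gray over 10 cells = 4700  → 64.2468
row 8: Σ corner-gray over 10 cells = 4673  → 63.8777
row 9: Σ corner-gray over 10 cells = 5154  → 70.4528
row 10: Σ corner-gray over 10 cells = 5236  → 71.5737
Σ rows: total corner-gray = 55084  → 752.9724 mm³


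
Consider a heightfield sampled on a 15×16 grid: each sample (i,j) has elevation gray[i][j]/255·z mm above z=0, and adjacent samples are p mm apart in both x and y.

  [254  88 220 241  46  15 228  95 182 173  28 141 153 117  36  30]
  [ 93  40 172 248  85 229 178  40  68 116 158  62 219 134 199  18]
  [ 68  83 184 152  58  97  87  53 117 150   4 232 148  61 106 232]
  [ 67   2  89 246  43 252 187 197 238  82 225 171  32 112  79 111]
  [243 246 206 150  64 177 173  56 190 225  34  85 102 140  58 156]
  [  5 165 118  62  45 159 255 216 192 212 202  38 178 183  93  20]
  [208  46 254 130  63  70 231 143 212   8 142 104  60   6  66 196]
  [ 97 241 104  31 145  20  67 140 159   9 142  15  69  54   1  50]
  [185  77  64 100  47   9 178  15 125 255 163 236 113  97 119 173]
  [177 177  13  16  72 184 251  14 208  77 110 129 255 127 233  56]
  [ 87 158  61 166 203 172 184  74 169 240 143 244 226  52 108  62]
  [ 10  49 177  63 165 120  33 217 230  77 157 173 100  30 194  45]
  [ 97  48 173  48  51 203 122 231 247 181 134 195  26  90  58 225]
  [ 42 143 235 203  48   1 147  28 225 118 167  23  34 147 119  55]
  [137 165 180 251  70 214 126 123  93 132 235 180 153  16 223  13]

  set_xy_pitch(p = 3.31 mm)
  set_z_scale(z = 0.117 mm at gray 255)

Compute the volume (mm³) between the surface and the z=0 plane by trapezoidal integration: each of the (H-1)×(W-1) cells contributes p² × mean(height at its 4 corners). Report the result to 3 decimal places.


133.437

height_mm = gray/255 × 0.117; cell vol = 3.31² × mean(4 corners)
unit = 3.31² × 0.117 / (4×255) = 0.00125673 mm³ per gray-sum
row 0: Σ corner-gray over 15 cells = 7817  → 9.8239
row 1: Σ corner-gray over 15 cells = 7371  → 9.2634
row 2: Σ corner-gray over 15 cells = 7452  → 9.3651
row 3: Σ corner-gray over 15 cells = 8299  → 10.4296
row 4: Σ corner-gray over 15 cells = 8472  → 10.6470
row 5: Σ corner-gray over 15 cells = 7735  → 9.7208
row 6: Σ corner-gray over 15 cells = 6015  → 7.5592
row 7: Σ corner-gray over 15 cells = 6095  → 7.6598
row 8: Σ corner-gray over 15 cells = 7519  → 9.4493
row 9: Σ corner-gray over 15 cells = 8514  → 10.6998
row 10: Σ corner-gray over 15 cells = 8174  → 10.2725
row 11: Σ corner-gray over 15 cells = 7561  → 9.5021
row 12: Σ corner-gray over 15 cells = 7309  → 9.1854
row 13: Σ corner-gray over 15 cells = 7845  → 9.8590
Σ rows: total corner-gray = 106178  → 133.4370 mm³


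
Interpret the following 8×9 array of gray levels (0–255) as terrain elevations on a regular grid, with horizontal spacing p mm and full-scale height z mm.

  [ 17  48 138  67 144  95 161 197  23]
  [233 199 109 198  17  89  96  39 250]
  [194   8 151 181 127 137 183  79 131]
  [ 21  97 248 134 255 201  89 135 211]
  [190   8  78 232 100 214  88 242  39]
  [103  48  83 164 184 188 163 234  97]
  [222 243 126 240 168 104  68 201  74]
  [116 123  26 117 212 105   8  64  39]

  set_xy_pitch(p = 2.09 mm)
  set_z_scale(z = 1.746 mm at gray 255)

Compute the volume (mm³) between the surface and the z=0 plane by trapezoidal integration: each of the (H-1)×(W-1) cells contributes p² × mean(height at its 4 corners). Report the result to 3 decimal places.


height_mm = gray/255 × 1.746; cell vol = 2.09² × mean(4 corners)
unit = 2.09² × 1.746 / (4×255) = 0.00747716 mm³ per gray-sum
row 0: Σ corner-gray over 8 cells = 3717  → 27.7926
row 1: Σ corner-gray over 8 cells = 4034  → 30.1629
row 2: Σ corner-gray over 8 cells = 4607  → 34.4473
row 3: Σ corner-gray over 8 cells = 4703  → 35.1651
row 4: Σ corner-gray over 8 cells = 4481  → 33.5052
row 5: Σ corner-gray over 8 cells = 4924  → 36.8175
row 6: Σ corner-gray over 8 cells = 4061  → 30.3647
Σ rows: total corner-gray = 30527  → 228.2552 mm³

228.255


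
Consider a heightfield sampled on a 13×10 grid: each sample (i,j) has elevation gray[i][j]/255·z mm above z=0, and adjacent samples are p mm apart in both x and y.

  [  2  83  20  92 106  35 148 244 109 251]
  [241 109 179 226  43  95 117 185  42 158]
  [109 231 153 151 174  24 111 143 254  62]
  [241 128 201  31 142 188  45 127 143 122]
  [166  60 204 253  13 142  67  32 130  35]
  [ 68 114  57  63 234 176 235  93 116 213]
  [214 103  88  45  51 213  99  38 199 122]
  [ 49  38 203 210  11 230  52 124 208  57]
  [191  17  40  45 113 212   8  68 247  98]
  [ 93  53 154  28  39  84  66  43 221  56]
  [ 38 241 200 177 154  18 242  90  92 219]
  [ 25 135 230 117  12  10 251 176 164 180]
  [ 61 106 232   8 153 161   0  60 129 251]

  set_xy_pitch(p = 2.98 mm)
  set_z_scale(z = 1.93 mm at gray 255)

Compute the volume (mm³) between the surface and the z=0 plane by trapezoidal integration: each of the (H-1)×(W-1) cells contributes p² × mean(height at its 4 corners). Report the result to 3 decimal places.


890.750

height_mm = gray/255 × 1.93; cell vol = 2.98² × mean(4 corners)
unit = 2.98² × 1.93 / (4×255) = 0.0168031 mm³ per gray-sum
row 0: Σ corner-gray over 9 cells = 4318  → 72.5558
row 1: Σ corner-gray over 9 cells = 5044  → 84.7549
row 2: Σ corner-gray over 9 cells = 5026  → 84.4524
row 3: Σ corner-gray over 9 cells = 4376  → 73.5304
row 4: Σ corner-gray over 9 cells = 4460  → 74.9419
row 5: Σ corner-gray over 9 cells = 4465  → 75.0259
row 6: Σ corner-gray over 9 cells = 4266  → 71.6821
row 7: Σ corner-gray over 9 cells = 4047  → 68.0022
row 8: Σ corner-gray over 9 cells = 3314  → 55.6855
row 9: Σ corner-gray over 9 cells = 4210  → 70.7411
row 10: Σ corner-gray over 9 cells = 5080  → 85.3598
row 11: Σ corner-gray over 9 cells = 4405  → 74.0177
Σ rows: total corner-gray = 53011  → 890.7497 mm³


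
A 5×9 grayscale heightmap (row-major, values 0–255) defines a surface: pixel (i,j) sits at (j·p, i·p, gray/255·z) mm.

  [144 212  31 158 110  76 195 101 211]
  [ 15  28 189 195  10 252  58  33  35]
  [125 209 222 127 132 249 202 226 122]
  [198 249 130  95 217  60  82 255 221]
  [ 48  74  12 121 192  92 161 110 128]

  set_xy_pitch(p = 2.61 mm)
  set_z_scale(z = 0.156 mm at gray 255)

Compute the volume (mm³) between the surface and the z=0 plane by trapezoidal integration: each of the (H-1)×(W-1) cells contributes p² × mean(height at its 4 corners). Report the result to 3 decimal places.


18.892

height_mm = gray/255 × 0.156; cell vol = 2.61² × mean(4 corners)
unit = 2.61² × 0.156 / (4×255) = 0.00104185 mm³ per gray-sum
row 0: Σ corner-gray over 8 cells = 3701  → 3.8559
row 1: Σ corner-gray over 8 cells = 4561  → 4.7519
row 2: Σ corner-gray over 8 cells = 5576  → 5.8094
row 3: Σ corner-gray over 8 cells = 4295  → 4.4747
Σ rows: total corner-gray = 18133  → 18.8919 mm³


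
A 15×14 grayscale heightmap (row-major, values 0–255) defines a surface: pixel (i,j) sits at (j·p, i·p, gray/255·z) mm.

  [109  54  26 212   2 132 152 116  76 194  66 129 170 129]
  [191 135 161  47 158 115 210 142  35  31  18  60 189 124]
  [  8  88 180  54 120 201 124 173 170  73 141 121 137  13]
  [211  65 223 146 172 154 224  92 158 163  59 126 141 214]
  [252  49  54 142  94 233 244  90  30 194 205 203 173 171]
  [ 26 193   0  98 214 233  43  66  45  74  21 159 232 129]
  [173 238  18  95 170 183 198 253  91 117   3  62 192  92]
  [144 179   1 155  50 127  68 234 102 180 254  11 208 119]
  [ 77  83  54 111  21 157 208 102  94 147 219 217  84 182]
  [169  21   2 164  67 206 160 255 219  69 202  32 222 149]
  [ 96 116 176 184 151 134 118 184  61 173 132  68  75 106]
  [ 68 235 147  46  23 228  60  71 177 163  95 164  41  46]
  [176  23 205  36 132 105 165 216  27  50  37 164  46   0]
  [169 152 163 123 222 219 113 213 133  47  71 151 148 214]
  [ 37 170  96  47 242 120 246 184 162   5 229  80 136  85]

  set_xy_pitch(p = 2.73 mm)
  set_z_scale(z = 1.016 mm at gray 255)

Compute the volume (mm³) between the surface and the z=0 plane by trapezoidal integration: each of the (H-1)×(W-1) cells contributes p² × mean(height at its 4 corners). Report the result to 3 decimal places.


height_mm = gray/255 × 1.016; cell vol = 2.73² × mean(4 corners)
unit = 2.73² × 1.016 / (4×255) = 0.00742367 mm³ per gray-sum
row 0: Σ corner-gray over 13 cells = 5813  → 43.1538
row 1: Σ corner-gray over 13 cells = 6102  → 45.2993
row 2: Σ corner-gray over 13 cells = 7056  → 52.3814
row 3: Σ corner-gray over 13 cells = 7716  → 57.2811
row 4: Σ corner-gray over 13 cells = 6756  → 50.1543
row 5: Σ corner-gray over 13 cells = 6416  → 47.6303
row 6: Σ corner-gray over 13 cells = 6906  → 51.2679
row 7: Σ corner-gray over 13 cells = 6654  → 49.3971
row 8: Σ corner-gray over 13 cells = 6809  → 50.5478
row 9: Σ corner-gray over 13 cells = 6902  → 51.2382
row 10: Σ corner-gray over 13 cells = 6360  → 47.2146
row 11: Σ corner-gray over 13 cells = 5602  → 41.5874
row 12: Σ corner-gray over 13 cells = 6481  → 48.1128
row 13: Σ corner-gray over 13 cells = 7449  → 55.2989
Σ rows: total corner-gray = 93022  → 690.5649 mm³

690.565


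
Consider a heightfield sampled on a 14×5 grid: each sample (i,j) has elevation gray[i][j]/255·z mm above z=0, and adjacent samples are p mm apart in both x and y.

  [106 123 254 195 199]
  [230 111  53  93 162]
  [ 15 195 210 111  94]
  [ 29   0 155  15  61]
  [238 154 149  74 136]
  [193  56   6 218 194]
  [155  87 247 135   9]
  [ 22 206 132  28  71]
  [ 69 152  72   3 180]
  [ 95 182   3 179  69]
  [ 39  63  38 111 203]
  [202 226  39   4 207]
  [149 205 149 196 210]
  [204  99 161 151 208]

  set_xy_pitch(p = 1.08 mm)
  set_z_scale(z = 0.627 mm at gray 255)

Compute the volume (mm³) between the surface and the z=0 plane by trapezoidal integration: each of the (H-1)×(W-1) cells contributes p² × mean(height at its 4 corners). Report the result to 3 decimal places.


17.907

height_mm = gray/255 × 0.627; cell vol = 1.08² × mean(4 corners)
unit = 1.08² × 0.627 / (4×255) = 0.000716993 mm³ per gray-sum
row 0: Σ corner-gray over 4 cells = 2355  → 1.6885
row 1: Σ corner-gray over 4 cells = 2047  → 1.4677
row 2: Σ corner-gray over 4 cells = 1571  → 1.1264
row 3: Σ corner-gray over 4 cells = 1558  → 1.1171
row 4: Σ corner-gray over 4 cells = 2075  → 1.4878
row 5: Σ corner-gray over 4 cells = 2049  → 1.4691
row 6: Σ corner-gray over 4 cells = 1927  → 1.3816
row 7: Σ corner-gray over 4 cells = 1528  → 1.0956
row 8: Σ corner-gray over 4 cells = 1595  → 1.1436
row 9: Σ corner-gray over 4 cells = 1558  → 1.1171
row 10: Σ corner-gray over 4 cells = 1613  → 1.1565
row 11: Σ corner-gray over 4 cells = 2406  → 1.7251
row 12: Σ corner-gray over 4 cells = 2693  → 1.9309
Σ rows: total corner-gray = 24975  → 17.9069 mm³


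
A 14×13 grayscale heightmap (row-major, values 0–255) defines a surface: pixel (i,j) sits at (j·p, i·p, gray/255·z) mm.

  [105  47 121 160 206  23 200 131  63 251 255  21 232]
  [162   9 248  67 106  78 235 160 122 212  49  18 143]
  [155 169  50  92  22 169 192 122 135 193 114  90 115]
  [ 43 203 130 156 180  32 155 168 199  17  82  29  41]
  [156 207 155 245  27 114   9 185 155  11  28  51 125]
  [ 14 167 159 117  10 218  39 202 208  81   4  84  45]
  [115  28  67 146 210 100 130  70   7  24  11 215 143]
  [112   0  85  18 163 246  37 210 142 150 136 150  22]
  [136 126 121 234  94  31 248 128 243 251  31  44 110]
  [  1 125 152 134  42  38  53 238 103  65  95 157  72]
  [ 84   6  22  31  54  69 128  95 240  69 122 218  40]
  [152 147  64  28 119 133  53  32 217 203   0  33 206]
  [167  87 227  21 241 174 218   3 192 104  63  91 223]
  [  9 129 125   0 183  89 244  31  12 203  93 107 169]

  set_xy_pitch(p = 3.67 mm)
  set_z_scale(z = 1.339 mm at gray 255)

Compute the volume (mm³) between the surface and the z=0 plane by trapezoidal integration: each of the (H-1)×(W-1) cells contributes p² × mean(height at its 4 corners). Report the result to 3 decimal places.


1262.281

height_mm = gray/255 × 1.339; cell vol = 3.67² × mean(4 corners)
unit = 3.67² × 1.339 / (4×255) = 0.0176812 mm³ per gray-sum
row 0: Σ corner-gray over 12 cells = 6206  → 109.7297
row 1: Σ corner-gray over 12 cells = 5879  → 103.9480
row 2: Σ corner-gray over 12 cells = 5752  → 101.7024
row 3: Σ corner-gray over 12 cells = 5441  → 96.2036
row 4: Σ corner-gray over 12 cells = 5292  → 93.5691
row 5: Σ corner-gray over 12 cells = 4911  → 86.8325
row 6: Σ corner-gray over 12 cells = 5082  → 89.8560
row 7: Σ corner-gray over 12 cells = 6156  → 108.8457
row 8: Σ corner-gray over 12 cells = 5825  → 102.9932
row 9: Σ corner-gray over 12 cells = 4709  → 83.2609
row 10: Σ corner-gray over 12 cells = 4648  → 82.1824
row 11: Σ corner-gray over 12 cells = 5648  → 99.8636
row 12: Σ corner-gray over 12 cells = 5842  → 103.2938
Σ rows: total corner-gray = 71391  → 1262.2809 mm³


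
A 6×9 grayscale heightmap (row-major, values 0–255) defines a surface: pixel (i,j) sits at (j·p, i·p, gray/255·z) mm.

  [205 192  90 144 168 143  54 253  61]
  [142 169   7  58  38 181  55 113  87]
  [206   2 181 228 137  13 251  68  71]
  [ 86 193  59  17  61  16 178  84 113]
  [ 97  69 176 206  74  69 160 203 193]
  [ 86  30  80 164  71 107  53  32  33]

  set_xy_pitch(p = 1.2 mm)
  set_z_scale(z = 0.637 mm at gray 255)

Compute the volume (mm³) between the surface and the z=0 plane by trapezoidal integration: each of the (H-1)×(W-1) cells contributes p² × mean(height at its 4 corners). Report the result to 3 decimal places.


16.008

height_mm = gray/255 × 0.637; cell vol = 1.2² × mean(4 corners)
unit = 1.2² × 0.637 / (4×255) = 0.000899294 mm³ per gray-sum
row 0: Σ corner-gray over 8 cells = 3825  → 3.4398
row 1: Σ corner-gray over 8 cells = 3508  → 3.1547
row 2: Σ corner-gray over 8 cells = 3452  → 3.1044
row 3: Σ corner-gray over 8 cells = 3619  → 3.2545
row 4: Σ corner-gray over 8 cells = 3397  → 3.0549
Σ rows: total corner-gray = 17801  → 16.0083 mm³


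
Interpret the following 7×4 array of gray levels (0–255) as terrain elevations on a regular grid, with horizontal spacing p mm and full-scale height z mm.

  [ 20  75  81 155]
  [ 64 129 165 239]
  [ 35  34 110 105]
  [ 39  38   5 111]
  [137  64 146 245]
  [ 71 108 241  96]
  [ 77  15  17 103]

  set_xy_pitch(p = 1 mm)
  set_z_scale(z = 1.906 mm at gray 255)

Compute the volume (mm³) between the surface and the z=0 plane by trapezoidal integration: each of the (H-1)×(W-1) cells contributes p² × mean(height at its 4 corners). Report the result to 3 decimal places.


13.407

height_mm = gray/255 × 1.906; cell vol = 1² × mean(4 corners)
unit = 1² × 1.906 / (4×255) = 0.00186863 mm³ per gray-sum
row 0: Σ corner-gray over 3 cells = 1378  → 2.5750
row 1: Σ corner-gray over 3 cells = 1319  → 2.4647
row 2: Σ corner-gray over 3 cells = 664  → 1.2408
row 3: Σ corner-gray over 3 cells = 1038  → 1.9396
row 4: Σ corner-gray over 3 cells = 1667  → 3.1150
row 5: Σ corner-gray over 3 cells = 1109  → 2.0723
Σ rows: total corner-gray = 7175  → 13.4074 mm³


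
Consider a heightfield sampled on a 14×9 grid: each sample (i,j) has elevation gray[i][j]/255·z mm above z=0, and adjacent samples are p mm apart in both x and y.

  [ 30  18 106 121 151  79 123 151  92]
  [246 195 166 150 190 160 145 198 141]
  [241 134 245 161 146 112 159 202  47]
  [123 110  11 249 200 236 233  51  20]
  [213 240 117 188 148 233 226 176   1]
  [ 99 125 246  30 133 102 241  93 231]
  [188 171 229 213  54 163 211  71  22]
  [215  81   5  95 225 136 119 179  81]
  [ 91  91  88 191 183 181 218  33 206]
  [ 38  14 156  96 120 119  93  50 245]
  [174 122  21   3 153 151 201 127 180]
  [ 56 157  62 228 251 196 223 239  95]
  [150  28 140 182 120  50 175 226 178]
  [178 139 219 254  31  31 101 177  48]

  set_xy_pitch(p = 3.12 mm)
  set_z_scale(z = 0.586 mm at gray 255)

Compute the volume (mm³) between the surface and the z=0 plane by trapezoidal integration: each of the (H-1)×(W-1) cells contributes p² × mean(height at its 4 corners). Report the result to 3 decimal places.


334.857

height_mm = gray/255 × 0.586; cell vol = 3.12² × mean(4 corners)
unit = 3.12² × 0.586 / (4×255) = 0.00559251 mm³ per gray-sum
row 0: Σ corner-gray over 8 cells = 4415  → 24.6909
row 1: Σ corner-gray over 8 cells = 5401  → 30.2051
row 2: Σ corner-gray over 8 cells = 4929  → 27.5655
row 3: Σ corner-gray over 8 cells = 5193  → 29.0419
row 4: Σ corner-gray over 8 cells = 5140  → 28.7455
row 5: Σ corner-gray over 8 cells = 4704  → 26.3072
row 6: Σ corner-gray over 8 cells = 4410  → 24.6630
row 7: Σ corner-gray over 8 cells = 4243  → 23.7290
row 8: Σ corner-gray over 8 cells = 3846  → 21.5088
row 9: Σ corner-gray over 8 cells = 3489  → 19.5123
row 10: Σ corner-gray over 8 cells = 4773  → 26.6930
row 11: Σ corner-gray over 8 cells = 5033  → 28.1471
row 12: Σ corner-gray over 8 cells = 4300  → 24.0478
Σ rows: total corner-gray = 59876  → 334.8570 mm³


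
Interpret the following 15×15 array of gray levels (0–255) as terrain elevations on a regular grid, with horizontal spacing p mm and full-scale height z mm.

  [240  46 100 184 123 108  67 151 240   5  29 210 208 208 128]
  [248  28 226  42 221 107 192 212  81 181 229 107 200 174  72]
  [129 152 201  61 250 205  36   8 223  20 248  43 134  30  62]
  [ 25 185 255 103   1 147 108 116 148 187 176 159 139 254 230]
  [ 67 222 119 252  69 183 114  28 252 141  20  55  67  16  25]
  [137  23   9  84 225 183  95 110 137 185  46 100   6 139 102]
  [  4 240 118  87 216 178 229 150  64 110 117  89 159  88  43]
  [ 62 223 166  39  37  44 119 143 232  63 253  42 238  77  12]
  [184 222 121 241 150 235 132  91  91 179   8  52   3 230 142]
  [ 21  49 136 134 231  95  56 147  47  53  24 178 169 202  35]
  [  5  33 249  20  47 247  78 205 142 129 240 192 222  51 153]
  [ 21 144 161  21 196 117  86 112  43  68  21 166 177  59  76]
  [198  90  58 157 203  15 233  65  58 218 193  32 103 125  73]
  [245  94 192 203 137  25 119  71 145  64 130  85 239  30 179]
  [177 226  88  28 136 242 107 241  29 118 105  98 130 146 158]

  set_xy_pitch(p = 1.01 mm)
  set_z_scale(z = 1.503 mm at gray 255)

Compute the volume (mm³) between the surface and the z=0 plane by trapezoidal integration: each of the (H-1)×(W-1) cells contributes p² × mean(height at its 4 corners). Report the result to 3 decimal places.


148.591

height_mm = gray/255 × 1.503; cell vol = 1.01² × mean(4 corners)
unit = 1.01² × 1.503 / (4×255) = 0.00150315 mm³ per gray-sum
row 0: Σ corner-gray over 14 cells = 8046  → 12.0943
row 1: Σ corner-gray over 14 cells = 7733  → 11.6238
row 2: Σ corner-gray over 14 cells = 7624  → 11.4600
row 3: Σ corner-gray over 14 cells = 7379  → 11.0917
row 4: Σ corner-gray over 14 cells = 6091  → 9.1557
row 5: Σ corner-gray over 14 cells = 6660  → 10.0110
row 6: Σ corner-gray over 14 cells = 7163  → 10.7670
row 7: Σ corner-gray over 14 cells = 7262  → 10.9159
row 8: Σ corner-gray over 14 cells = 6934  → 10.4228
row 9: Σ corner-gray over 14 cells = 6966  → 10.4709
row 10: Σ corner-gray over 14 cells = 6707  → 10.0816
row 11: Σ corner-gray over 14 cells = 6210  → 9.3345
row 12: Σ corner-gray over 14 cells = 6863  → 10.3161
row 13: Σ corner-gray over 14 cells = 7215  → 10.8452
Σ rows: total corner-gray = 98853  → 148.5906 mm³


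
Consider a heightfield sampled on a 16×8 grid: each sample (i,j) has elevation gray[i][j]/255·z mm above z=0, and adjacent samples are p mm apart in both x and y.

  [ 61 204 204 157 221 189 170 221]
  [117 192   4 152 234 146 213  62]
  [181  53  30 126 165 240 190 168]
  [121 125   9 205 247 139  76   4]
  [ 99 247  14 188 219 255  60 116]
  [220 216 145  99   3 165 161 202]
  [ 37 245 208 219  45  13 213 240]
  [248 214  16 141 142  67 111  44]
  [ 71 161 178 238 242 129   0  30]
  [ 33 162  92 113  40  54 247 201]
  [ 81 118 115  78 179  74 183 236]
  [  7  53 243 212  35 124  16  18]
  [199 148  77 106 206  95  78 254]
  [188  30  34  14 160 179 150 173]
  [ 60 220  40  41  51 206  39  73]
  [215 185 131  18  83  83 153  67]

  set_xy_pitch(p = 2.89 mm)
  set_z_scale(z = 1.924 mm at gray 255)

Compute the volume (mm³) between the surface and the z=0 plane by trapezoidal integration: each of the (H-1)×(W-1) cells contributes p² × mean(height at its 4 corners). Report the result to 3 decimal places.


height_mm = gray/255 × 1.924; cell vol = 2.89² × mean(4 corners)
unit = 2.89² × 1.924 / (4×255) = 0.0157544 mm³ per gray-sum
row 0: Σ corner-gray over 7 cells = 4633  → 72.9899
row 1: Σ corner-gray over 7 cells = 4018  → 63.3010
row 2: Σ corner-gray over 7 cells = 3684  → 58.0390
row 3: Σ corner-gray over 7 cells = 3908  → 61.5680
row 4: Σ corner-gray over 7 cells = 4181  → 65.8690
row 5: Σ corner-gray over 7 cells = 4163  → 65.5854
row 6: Σ corner-gray over 7 cells = 3837  → 60.4495
row 7: Σ corner-gray over 7 cells = 3671  → 57.8342
row 8: Σ corner-gray over 7 cells = 3647  → 57.4561
row 9: Σ corner-gray over 7 cells = 3461  → 54.5258
row 10: Σ corner-gray over 7 cells = 3202  → 50.4454
row 11: Σ corner-gray over 7 cells = 3264  → 51.4222
row 12: Σ corner-gray over 7 cells = 3368  → 53.0607
row 13: Σ corner-gray over 7 cells = 2822  → 44.4588
row 14: Σ corner-gray over 7 cells = 2915  → 45.9239
Σ rows: total corner-gray = 54774  → 862.9289 mm³

862.929


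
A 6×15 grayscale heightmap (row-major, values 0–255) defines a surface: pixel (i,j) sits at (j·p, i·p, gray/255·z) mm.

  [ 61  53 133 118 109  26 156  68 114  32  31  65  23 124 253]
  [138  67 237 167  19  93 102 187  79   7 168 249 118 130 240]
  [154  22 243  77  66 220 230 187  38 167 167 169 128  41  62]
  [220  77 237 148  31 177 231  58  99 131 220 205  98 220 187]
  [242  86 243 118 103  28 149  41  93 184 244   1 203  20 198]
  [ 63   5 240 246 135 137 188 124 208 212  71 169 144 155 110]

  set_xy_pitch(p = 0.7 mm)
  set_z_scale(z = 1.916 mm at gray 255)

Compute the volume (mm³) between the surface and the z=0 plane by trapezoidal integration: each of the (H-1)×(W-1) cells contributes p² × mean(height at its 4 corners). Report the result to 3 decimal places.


height_mm = gray/255 × 1.916; cell vol = 0.7² × mean(4 corners)
unit = 0.7² × 1.916 / (4×255) = 0.000920431 mm³ per gray-sum
row 0: Σ corner-gray over 14 cells = 6042  → 5.5612
row 1: Σ corner-gray over 14 cells = 7350  → 6.7652
row 2: Σ corner-gray over 14 cells = 7997  → 7.3607
row 3: Σ corner-gray over 14 cells = 7737  → 7.1214
row 4: Σ corner-gray over 14 cells = 7707  → 7.0938
Σ rows: total corner-gray = 36833  → 33.9022 mm³

33.902


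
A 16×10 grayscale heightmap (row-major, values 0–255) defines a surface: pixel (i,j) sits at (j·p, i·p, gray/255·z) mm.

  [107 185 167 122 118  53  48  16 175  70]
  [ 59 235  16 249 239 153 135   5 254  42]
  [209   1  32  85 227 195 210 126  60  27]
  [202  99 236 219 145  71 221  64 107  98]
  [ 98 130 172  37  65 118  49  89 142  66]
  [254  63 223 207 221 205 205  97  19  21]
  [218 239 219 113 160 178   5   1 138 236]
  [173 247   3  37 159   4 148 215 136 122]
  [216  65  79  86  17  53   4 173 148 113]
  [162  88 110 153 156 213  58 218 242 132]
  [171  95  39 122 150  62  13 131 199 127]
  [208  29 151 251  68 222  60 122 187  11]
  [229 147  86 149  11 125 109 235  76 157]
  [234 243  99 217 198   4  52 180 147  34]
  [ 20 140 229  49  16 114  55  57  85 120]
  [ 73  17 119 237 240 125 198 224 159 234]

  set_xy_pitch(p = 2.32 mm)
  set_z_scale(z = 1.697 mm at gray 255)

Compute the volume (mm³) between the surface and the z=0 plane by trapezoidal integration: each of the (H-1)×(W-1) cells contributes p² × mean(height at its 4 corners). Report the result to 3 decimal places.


613.120

height_mm = gray/255 × 1.697; cell vol = 2.32² × mean(4 corners)
unit = 2.32² × 1.697 / (4×255) = 0.00895484 mm³ per gray-sum
row 0: Σ corner-gray over 9 cells = 4618  → 41.3534
row 1: Σ corner-gray over 9 cells = 4781  → 42.8131
row 2: Σ corner-gray over 9 cells = 4732  → 42.3743
row 3: Σ corner-gray over 9 cells = 4392  → 39.3296
row 4: Σ corner-gray over 9 cells = 4523  → 40.5027
row 5: Σ corner-gray over 9 cells = 5315  → 47.5950
row 6: Σ corner-gray over 9 cells = 4753  → 42.5623
row 7: Σ corner-gray over 9 cells = 3772  → 33.7776
row 8: Σ corner-gray over 9 cells = 4349  → 38.9446
row 9: Σ corner-gray over 9 cells = 4690  → 41.9982
row 10: Σ corner-gray over 9 cells = 4319  → 38.6759
row 11: Σ corner-gray over 9 cells = 4661  → 41.7385
row 12: Σ corner-gray over 9 cells = 4810  → 43.0728
row 13: Σ corner-gray over 9 cells = 4178  → 37.4133
row 14: Σ corner-gray over 9 cells = 4575  → 40.9684
Σ rows: total corner-gray = 68468  → 613.1197 mm³


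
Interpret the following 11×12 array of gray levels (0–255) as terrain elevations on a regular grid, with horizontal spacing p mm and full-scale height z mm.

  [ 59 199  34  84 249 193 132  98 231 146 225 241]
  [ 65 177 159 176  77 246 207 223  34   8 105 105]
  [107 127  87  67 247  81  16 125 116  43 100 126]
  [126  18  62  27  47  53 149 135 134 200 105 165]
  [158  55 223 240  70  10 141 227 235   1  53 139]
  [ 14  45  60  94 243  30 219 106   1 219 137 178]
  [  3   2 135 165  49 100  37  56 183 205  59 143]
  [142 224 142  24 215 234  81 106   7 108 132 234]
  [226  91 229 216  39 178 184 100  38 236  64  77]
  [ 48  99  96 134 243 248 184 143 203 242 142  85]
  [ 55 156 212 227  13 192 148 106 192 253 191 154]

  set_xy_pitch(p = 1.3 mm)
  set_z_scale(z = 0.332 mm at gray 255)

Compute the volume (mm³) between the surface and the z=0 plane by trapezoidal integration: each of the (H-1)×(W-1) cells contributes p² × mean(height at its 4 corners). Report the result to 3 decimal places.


height_mm = gray/255 × 0.332; cell vol = 1.3² × mean(4 corners)
unit = 1.3² × 0.332 / (4×255) = 0.000550078 mm³ per gray-sum
row 0: Σ corner-gray over 11 cells = 6476  → 3.5623
row 1: Σ corner-gray over 11 cells = 5245  → 2.8852
row 2: Σ corner-gray over 11 cells = 4402  → 2.4214
row 3: Σ corner-gray over 11 cells = 4958  → 2.7273
row 4: Σ corner-gray over 11 cells = 5307  → 2.9193
row 5: Σ corner-gray over 11 cells = 4628  → 2.5458
row 6: Σ corner-gray over 11 cells = 5050  → 2.7779
row 7: Σ corner-gray over 11 cells = 5975  → 3.2867
row 8: Σ corner-gray over 11 cells = 6654  → 3.6602
row 9: Σ corner-gray over 11 cells = 7190  → 3.9551
Σ rows: total corner-gray = 55885  → 30.7411 mm³

30.741


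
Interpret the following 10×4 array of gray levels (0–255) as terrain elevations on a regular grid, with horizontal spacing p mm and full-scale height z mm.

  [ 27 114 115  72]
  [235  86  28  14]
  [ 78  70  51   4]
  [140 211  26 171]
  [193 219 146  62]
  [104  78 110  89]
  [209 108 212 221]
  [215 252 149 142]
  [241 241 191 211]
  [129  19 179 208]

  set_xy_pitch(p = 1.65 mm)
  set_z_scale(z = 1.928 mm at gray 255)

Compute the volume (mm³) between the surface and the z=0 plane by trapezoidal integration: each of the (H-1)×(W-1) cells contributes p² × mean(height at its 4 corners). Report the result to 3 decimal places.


height_mm = gray/255 × 1.928; cell vol = 1.65² × mean(4 corners)
unit = 1.65² × 1.928 / (4×255) = 0.00514606 mm³ per gray-sum
row 0: Σ corner-gray over 3 cells = 1034  → 5.3210
row 1: Σ corner-gray over 3 cells = 801  → 4.1220
row 2: Σ corner-gray over 3 cells = 1109  → 5.7070
row 3: Σ corner-gray over 3 cells = 1770  → 9.1085
row 4: Σ corner-gray over 3 cells = 1554  → 7.9970
row 5: Σ corner-gray over 3 cells = 1639  → 8.4344
row 6: Σ corner-gray over 3 cells = 2229  → 11.4706
row 7: Σ corner-gray over 3 cells = 2475  → 12.7365
row 8: Σ corner-gray over 3 cells = 2049  → 10.5443
Σ rows: total corner-gray = 14660  → 75.4412 mm³

75.441


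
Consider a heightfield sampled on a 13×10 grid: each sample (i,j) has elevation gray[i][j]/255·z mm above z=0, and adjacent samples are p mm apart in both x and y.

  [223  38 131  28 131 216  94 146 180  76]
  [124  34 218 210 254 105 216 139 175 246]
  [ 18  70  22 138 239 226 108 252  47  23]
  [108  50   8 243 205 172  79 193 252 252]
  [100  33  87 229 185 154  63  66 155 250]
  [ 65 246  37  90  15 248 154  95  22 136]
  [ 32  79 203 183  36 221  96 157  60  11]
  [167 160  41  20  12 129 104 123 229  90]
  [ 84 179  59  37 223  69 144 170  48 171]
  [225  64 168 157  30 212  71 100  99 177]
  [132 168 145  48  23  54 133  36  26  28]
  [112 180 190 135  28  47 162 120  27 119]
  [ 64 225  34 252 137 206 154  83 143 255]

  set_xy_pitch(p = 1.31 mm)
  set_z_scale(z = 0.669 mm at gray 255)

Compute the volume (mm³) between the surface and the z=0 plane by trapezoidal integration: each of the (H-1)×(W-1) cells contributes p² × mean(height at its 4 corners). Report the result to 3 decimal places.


height_mm = gray/255 × 0.669; cell vol = 1.31² × mean(4 corners)
unit = 1.31² × 0.669 / (4×255) = 0.00112556 mm³ per gray-sum
row 0: Σ corner-gray over 9 cells = 5299  → 5.9643
row 1: Σ corner-gray over 9 cells = 5317  → 5.9846
row 2: Σ corner-gray over 9 cells = 5009  → 5.6379
row 3: Σ corner-gray over 9 cells = 5058  → 5.6931
row 4: Σ corner-gray over 9 cells = 4309  → 4.8500
row 5: Σ corner-gray over 9 cells = 4128  → 4.6463
row 6: Σ corner-gray over 9 cells = 4006  → 4.5090
row 7: Σ corner-gray over 9 cells = 4006  → 4.5090
row 8: Σ corner-gray over 9 cells = 4317  → 4.8590
row 9: Σ corner-gray over 9 cells = 3630  → 4.0858
row 10: Σ corner-gray over 9 cells = 3435  → 3.8663
row 11: Σ corner-gray over 9 cells = 4796  → 5.3982
Σ rows: total corner-gray = 53310  → 60.0036 mm³

60.004


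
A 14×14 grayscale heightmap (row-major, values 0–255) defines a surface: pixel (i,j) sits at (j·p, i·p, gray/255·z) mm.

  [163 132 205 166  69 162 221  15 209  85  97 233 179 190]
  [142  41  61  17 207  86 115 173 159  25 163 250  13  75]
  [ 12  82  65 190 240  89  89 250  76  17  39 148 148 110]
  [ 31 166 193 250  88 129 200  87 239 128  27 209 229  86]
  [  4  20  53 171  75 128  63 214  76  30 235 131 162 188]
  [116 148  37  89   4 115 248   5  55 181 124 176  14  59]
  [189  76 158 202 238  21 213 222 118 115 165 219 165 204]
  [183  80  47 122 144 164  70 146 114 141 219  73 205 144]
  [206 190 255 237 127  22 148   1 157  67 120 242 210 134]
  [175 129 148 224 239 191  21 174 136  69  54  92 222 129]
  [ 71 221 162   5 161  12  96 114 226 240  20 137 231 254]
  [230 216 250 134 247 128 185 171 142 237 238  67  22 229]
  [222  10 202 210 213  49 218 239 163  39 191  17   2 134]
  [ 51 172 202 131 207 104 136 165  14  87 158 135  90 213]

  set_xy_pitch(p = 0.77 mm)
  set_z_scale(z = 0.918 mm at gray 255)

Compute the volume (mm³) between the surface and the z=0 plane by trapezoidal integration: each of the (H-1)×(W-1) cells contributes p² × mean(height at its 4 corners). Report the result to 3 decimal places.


48.823

height_mm = gray/255 × 0.918; cell vol = 0.77² × mean(4 corners)
unit = 0.77² × 0.918 / (4×255) = 0.00053361 mm³ per gray-sum
row 0: Σ corner-gray over 13 cells = 6736  → 3.5944
row 1: Σ corner-gray over 13 cells = 5825  → 3.1083
row 2: Σ corner-gray over 13 cells = 6995  → 3.7326
row 3: Σ corner-gray over 13 cells = 6915  → 3.6899
row 4: Σ corner-gray over 13 cells = 5475  → 2.9215
row 5: Σ corner-gray over 13 cells = 6784  → 3.6200
row 6: Σ corner-gray over 13 cells = 7594  → 4.0522
row 7: Σ corner-gray over 13 cells = 7269  → 3.8788
row 8: Σ corner-gray over 13 cells = 7594  → 4.0522
row 9: Σ corner-gray over 13 cells = 7277  → 3.8831
row 10: Σ corner-gray over 13 cells = 8108  → 4.3265
row 11: Σ corner-gray over 13 cells = 7995  → 4.2662
row 12: Σ corner-gray over 13 cells = 6928  → 3.6969
Σ rows: total corner-gray = 91495  → 48.8226 mm³


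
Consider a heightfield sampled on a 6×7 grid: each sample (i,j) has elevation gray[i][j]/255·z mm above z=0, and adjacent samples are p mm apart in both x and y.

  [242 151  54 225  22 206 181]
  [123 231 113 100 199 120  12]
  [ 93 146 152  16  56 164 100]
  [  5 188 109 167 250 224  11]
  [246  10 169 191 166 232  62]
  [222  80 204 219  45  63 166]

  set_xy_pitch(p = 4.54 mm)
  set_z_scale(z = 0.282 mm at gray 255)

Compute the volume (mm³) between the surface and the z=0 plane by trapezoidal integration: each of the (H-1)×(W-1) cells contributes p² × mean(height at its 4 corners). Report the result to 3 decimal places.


height_mm = gray/255 × 0.282; cell vol = 4.54² × mean(4 corners)
unit = 4.54² × 0.282 / (4×255) = 0.0056985 mm³ per gray-sum
row 0: Σ corner-gray over 6 cells = 3400  → 19.3749
row 1: Σ corner-gray over 6 cells = 2922  → 16.6510
row 2: Σ corner-gray over 6 cells = 3153  → 17.9674
row 3: Σ corner-gray over 6 cells = 3736  → 21.2896
row 4: Σ corner-gray over 6 cells = 3454  → 19.6826
Σ rows: total corner-gray = 16665  → 94.9655 mm³

94.966


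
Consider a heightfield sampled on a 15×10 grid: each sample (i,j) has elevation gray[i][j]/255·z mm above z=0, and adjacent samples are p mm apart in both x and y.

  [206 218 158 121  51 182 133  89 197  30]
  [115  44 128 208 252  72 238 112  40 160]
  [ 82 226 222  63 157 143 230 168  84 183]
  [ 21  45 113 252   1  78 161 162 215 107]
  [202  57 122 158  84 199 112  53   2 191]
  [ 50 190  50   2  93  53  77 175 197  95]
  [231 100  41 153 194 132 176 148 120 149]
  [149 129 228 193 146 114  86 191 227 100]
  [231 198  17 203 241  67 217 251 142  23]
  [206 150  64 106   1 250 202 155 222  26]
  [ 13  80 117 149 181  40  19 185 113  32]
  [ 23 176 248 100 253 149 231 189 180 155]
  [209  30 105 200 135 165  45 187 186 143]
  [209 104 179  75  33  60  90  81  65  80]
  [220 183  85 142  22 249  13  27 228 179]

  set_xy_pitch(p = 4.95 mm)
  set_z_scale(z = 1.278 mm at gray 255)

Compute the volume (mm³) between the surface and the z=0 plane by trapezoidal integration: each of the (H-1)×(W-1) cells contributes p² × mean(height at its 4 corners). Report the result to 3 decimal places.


2069.469

height_mm = gray/255 × 1.278; cell vol = 4.95² × mean(4 corners)
unit = 4.95² × 1.278 / (4×255) = 0.0307002 mm³ per gray-sum
row 0: Σ corner-gray over 9 cells = 4997  → 153.4089
row 1: Σ corner-gray over 9 cells = 5314  → 163.1408
row 2: Σ corner-gray over 9 cells = 5033  → 154.5141
row 3: Σ corner-gray over 9 cells = 4149  → 127.3751
row 4: Σ corner-gray over 9 cells = 3786  → 116.2309
row 5: Σ corner-gray over 9 cells = 4327  → 132.8397
row 6: Σ corner-gray over 9 cells = 5385  → 165.3205
row 7: Σ corner-gray over 9 cells = 5803  → 178.1532
row 8: Σ corner-gray over 9 cells = 5458  → 167.5616
row 9: Σ corner-gray over 9 cells = 4345  → 133.3923
row 10: Σ corner-gray over 9 cells = 5043  → 154.8211
row 11: Σ corner-gray over 9 cells = 5688  → 174.6227
row 12: Σ corner-gray over 9 cells = 4121  → 126.5155
row 13: Σ corner-gray over 9 cells = 3960  → 121.5728
Σ rows: total corner-gray = 67409  → 2069.4692 mm³
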